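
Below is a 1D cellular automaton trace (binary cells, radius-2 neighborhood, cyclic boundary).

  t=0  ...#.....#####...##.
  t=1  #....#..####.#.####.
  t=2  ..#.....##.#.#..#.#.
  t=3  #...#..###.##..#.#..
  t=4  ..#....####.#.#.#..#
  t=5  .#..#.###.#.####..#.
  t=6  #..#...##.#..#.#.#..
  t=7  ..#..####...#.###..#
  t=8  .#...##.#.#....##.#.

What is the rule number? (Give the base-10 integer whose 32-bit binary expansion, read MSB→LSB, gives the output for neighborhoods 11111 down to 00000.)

  nb #####: next=#  (t=0,i=11, bit31=1)
  nb ####.: next=.  (t=0,i=12, bit30=0)
  nb ###.#: next=#  (t=1,i=11, bit29=1)
  nb ###..: next=#  (t=0,i=13, bit28=1)
  nb ##.##: next=#  (t=3,i=10, bit27=1)
  nb ##.#.: next=.  (t=1,i=12, bit26=0)
  nb ##..#: next=.  (t=3,i=13, bit25=0)
  nb ##...: next=.  (t=0,i=14, bit24=0)
  nb #.###: next=.  (t=1,i=15, bit23=0)
  nb #.##.: next=.  (t=3,i=11, bit22=0)
  nb #.#.#: next=#  (t=1,i=13, bit21=1)
  nb #.#..: next=.  (t=1,i=0, bit20=0)
  nb #..##: next=.  (t=1,i=7, bit19=0)
  nb #..#.: next=#  (t=2,i=15, bit18=1)
  nb #...#: next=#  (t=0,i=15, bit17=1)
  nb #....: next=#  (t=0,i=0, bit16=1)
  nb .####: next=#  (t=0,i=10, bit15=1)
  nb .###.: next=#  (t=3,i=8, bit14=1)
  nb .##.#: next=#  (t=2,i=9, bit13=1)
  nb .##..: next=#  (t=0,i=18, bit12=1)
  nb .#.##: next=.  (t=1,i=14, bit11=0)
  nb .#.#.: next=#  (t=2,i=12, bit10=1)
  nb .#..#: next=.  (t=1,i=6, bit9=0)
  nb .#...: next=.  (t=0,i=4, bit8=0)
  nb ..###: next=#  (t=0,i=9, bit7=1)
  nb ..##.: next=#  (t=0,i=17, bit6=1)
  nb ..#.#: next=.  (t=2,i=16, bit5=0)
  nb ..#..: next=.  (t=0,i=3, bit4=0)
  nb ...##: next=#  (t=0,i=8, bit3=1)
  nb ...#.: next=.  (t=0,i=2, bit2=0)
  nb ....#: next=.  (t=0,i=1, bit1=0)
  nb .....: next=.  (t=0,i=6, bit0=0)
  bits 10111000001001111111010011001000 = 3089626312

3089626312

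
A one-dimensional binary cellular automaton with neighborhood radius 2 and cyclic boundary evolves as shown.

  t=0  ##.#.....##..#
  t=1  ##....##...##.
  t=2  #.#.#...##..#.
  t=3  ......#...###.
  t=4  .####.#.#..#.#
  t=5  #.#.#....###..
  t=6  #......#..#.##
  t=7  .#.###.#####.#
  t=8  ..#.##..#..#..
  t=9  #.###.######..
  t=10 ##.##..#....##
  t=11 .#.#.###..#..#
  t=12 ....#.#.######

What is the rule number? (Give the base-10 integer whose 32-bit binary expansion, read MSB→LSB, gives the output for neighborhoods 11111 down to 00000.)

592374323

  nb #####: next=.  (t=7,i=9, bit31=0)
  nb ####.: next=.  (t=4,i=3, bit30=0)
  nb ###.#: next=#  (t=0,i=1, bit29=1)
  nb ###..: next=.  (t=3,i=12, bit28=0)
  nb ##.##: next=.  (t=1,i=13, bit27=0)
  nb ##.#.: next=.  (t=0,i=2, bit26=0)
  nb ##..#: next=#  (t=0,i=11, bit25=1)
  nb ##...: next=#  (t=1,i=2, bit24=1)
  nb #.###: next=.  (t=4,i=1, bit23=0)
  nb #.##.: next=#  (t=1,i=0, bit22=1)
  nb #.#.#: next=.  (t=2,i=0, bit21=0)
  nb #.#..: next=.  (t=0,i=3, bit20=0)
  nb #..##: next=#  (t=0,i=12, bit19=1)
  nb #..#.: next=#  (t=2,i=11, bit18=1)
  nb #...#: next=#  (t=1,i=9, bit17=1)
  nb #....: next=.  (t=0,i=5, bit16=0)
  nb .####: next=#  (t=4,i=2, bit15=1)
  nb .###.: next=#  (t=0,i=0, bit14=1)
  nb .##.#: next=#  (t=1,i=12, bit13=1)
  nb .##..: next=.  (t=0,i=10, bit12=0)
  nb .#.##: next=#  (t=4,i=0, bit11=1)
  nb .#.#.: next=.  (t=2,i=1, bit10=0)
  nb .#..#: next=#  (t=4,i=9, bit9=1)
  nb .#...: next=.  (t=0,i=4, bit8=0)
  nb ..###: next=.  (t=0,i=13, bit7=0)
  nb ..##.: next=.  (t=0,i=9, bit6=0)
  nb ..#.#: next=#  (t=2,i=12, bit5=1)
  nb ..#..: next=#  (t=3,i=6, bit4=1)
  nb ...##: next=.  (t=0,i=8, bit3=0)
  nb ...#.: next=.  (t=3,i=5, bit2=0)
  nb ....#: next=#  (t=0,i=7, bit1=1)
  nb .....: next=#  (t=0,i=6, bit0=1)
  bits 00100011010011101110101000110011 = 592374323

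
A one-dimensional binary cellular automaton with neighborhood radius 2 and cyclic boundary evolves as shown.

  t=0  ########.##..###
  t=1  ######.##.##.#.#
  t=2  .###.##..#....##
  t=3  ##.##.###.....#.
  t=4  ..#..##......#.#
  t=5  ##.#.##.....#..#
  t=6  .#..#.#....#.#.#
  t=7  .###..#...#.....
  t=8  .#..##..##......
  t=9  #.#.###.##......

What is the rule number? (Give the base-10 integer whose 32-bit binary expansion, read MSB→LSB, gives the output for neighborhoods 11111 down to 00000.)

  #####|#  b31=1 t=0,i=0
  ####.|.  b30=0 t=0,i=6
  ###.#|#  b29=1 t=0,i=7
  ###..|.  b28=0 t=3,i=8
  ##.##|#  b27=1 t=0,i=8
  ##.#.|.  b26=0 t=1,i=12
  ##..#|#  b25=1 t=0,i=11
  ##...|.  b24=0 t=3,i=9
  #.###|#  b23=1 t=1,i=15
  #.##.|.  b22=0 t=0,i=9
  #.#.#|.  b21=0 t=1,i=13
  #.#..|#  b20=1 t=4,i=15
  #..##|.  b19=0 t=0,i=12
  #..#.|#  b18=1 t=2,i=8
  #...#|#  b17=1 t=7,i=8
  #....|.  b16=0 t=2,i=11
  .####|.  b15=0 t=0,i=14
  .###.|.  b14=0 t=2,i=2
  .##.#|.  b13=0 t=1,i=8
  .##..|#  b12=1 t=0,i=10
  .#.##|#  b11=1 t=1,i=14
  .#.#.|.  b10=0 t=4,i=14
  .#..#|#  b9=1 t=4,i=0
  .#...|.  b8=0 t=2,i=10
  ..###|#  b7=1 t=0,i=13
  ..##.|#  b6=1 t=2,i=14
  ..#.#|.  b5=0 t=3,i=14
  ..#..|.  b4=0 t=2,i=9
  ...##|.  b3=0 t=2,i=13
  ...#.|#  b2=1 t=3,i=13
  ....#|.  b1=0 t=2,i=12
  .....|.  b0=0 t=3,i=11
  bits 10101010100101100001101011000100 = 2861963972

2861963972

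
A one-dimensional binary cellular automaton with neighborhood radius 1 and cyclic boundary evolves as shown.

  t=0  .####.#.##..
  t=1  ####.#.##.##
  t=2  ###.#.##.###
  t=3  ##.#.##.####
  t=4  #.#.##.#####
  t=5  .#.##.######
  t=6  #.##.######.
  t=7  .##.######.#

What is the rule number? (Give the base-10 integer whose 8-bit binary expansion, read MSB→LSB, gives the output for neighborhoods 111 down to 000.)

187

  [7] ### => #  t=0,i=2
  [6] ##. => .  t=0,i=4
  [5] #.# => #  t=0,i=5
  [4] #.. => #  t=0,i=10
  [3] .## => #  t=0,i=1
  [2] .#. => .  t=0,i=6
  [1] ..# => #  t=0,i=0
  [0] ... => #  t=0,i=11
  bits 10111011 = 187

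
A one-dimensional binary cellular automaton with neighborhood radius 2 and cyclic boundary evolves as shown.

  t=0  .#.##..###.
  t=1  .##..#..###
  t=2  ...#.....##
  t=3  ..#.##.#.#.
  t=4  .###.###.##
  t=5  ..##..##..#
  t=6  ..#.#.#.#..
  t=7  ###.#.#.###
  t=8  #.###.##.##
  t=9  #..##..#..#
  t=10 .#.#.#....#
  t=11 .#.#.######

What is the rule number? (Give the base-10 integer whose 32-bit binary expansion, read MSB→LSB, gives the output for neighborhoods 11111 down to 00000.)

  nb #####: next=#  (t=7,i=0, bit31=1)
  nb ####.: next=.  (t=7,i=1, bit30=0)
  nb ###.#: next=#  (t=1,i=10, bit29=1)
  nb ###..: next=#  (t=0,i=9, bit28=1)
  nb ##.##: next=.  (t=1,i=0, bit27=0)
  nb ##.#.: next=#  (t=3,i=6, bit26=1)
  nb ##..#: next=#  (t=0,i=5, bit25=1)
  nb ##...: next=.  (t=2,i=0, bit24=0)
  nb #.###: next=.  (t=4,i=1, bit23=0)
  nb #.##.: next=.  (t=0,i=3, bit22=0)
  nb #.#.#: next=#  (t=3,i=7, bit21=1)
  nb #.#..: next=#  (t=3,i=9, bit20=1)
  nb #..##: next=.  (t=0,i=6, bit19=0)
  nb #..#.: next=.  (t=0,i=0, bit18=0)
  nb #...#: next=.  (t=2,i=1, bit17=0)
  nb #....: next=#  (t=2,i=5, bit16=1)
  nb .####: next=#  (t=7,i=9, bit15=1)
  nb .###.: next=#  (t=0,i=8, bit14=1)
  nb .##.#: next=#  (t=3,i=5, bit13=1)
  nb .##..: next=.  (t=0,i=4, bit12=0)
  nb .#.##: next=#  (t=0,i=2, bit11=1)
  nb .#.#.: next=.  (t=3,i=8, bit10=0)
  nb .#..#: next=.  (t=1,i=6, bit9=0)
  nb .#...: next=#  (t=2,i=4, bit8=1)
  nb ..###: next=.  (t=0,i=7, bit7=0)
  nb ..##.: next=#  (t=2,i=9, bit6=1)
  nb ..#.#: next=#  (t=0,i=1, bit5=1)
  nb ..#..: next=.  (t=1,i=5, bit4=0)
  nb ...##: next=.  (t=2,i=8, bit3=0)
  nb ...#.: next=#  (t=2,i=2, bit2=1)
  nb ....#: next=#  (t=2,i=7, bit1=1)
  nb .....: next=.  (t=2,i=6, bit0=0)
  bits 10110110001100011110100101100110 = 3056724326

3056724326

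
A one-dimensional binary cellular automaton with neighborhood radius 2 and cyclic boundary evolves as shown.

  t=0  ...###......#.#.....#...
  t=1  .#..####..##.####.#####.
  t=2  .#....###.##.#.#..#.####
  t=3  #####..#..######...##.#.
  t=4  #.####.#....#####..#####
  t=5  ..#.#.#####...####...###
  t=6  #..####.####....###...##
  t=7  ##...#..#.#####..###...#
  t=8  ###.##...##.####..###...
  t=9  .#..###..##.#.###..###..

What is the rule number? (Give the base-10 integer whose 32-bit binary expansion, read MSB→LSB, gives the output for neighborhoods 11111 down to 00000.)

  ##### -> #   bit 31 = 1  t=1,i=20
  ####. -> #   bit 30 = 1  t=1,i=6
  ###.# -> .   bit 29 = 0  t=1,i=16
  ###.. -> #   bit 28 = 1  t=0,i=5
  ##.## -> .   bit 27 = 0  t=1,i=12
  ##.#. -> #   bit 26 = 1  t=2,i=0
  ##..# -> #   bit 25 = 1  t=1,i=8
  ##... -> #   bit 24 = 1  t=0,i=6
  #.### -> #   bit 23 = 1  t=1,i=13
  #.##. -> #   bit 22 = 1  t=2,i=10
  #.#.# -> #   bit 21 = 1  t=2,i=13
  #.#.. -> #   bit 20 = 1  t=0,i=14
  #..## -> .   bit 19 = 0  t=1,i=3
  #..#. -> .   bit 18 = 0  t=1,i=0
  #...# -> .   bit 17 = 0  t=3,i=17
  #.... -> #   bit 16 = 1  t=0,i=7
  .#### -> .   bit 15 = 0  t=1,i=5
  .###. -> #   bit 14 = 1  t=0,i=4
  .##.# -> #   bit 13 = 1  t=1,i=11
  .##.. -> #   bit 12 = 1  t=8,i=5
  .#.## -> #   bit 11 = 1  t=2,i=19
  .#.#. -> #   bit 10 = 1  t=0,i=13
  .#..# -> .   bit 9 = 0  t=1,i=2
  .#... -> #   bit 8 = 1  t=0,i=15
  ..### -> .   bit 7 = 0  t=0,i=3
  ..##. -> #   bit 6 = 1  t=1,i=10
  ..#.# -> .   bit 5 = 0  t=0,i=12
  ..#.. -> #   bit 4 = 1  t=0,i=20
  ...## -> .   bit 3 = 0  t=0,i=2
  ...#. -> #   bit 2 = 1  t=0,i=11
  ....# -> #   bit 1 = 1  t=0,i=1
  ..... -> .   bit 0 = 0  t=0,i=0
  bits 11010111111100010111110101010110 = 3622927702

3622927702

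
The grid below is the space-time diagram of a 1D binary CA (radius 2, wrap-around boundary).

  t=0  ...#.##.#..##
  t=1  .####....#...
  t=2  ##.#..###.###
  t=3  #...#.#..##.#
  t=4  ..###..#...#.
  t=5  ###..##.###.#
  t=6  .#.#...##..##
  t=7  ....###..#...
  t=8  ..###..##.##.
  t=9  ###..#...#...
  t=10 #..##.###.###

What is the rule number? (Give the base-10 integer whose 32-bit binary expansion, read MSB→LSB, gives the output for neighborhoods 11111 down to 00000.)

  ##### -> #   bit 31 = 1  t=2,i=12
  ####. -> #   bit 30 = 1  t=1,i=3
  ###.# -> .   bit 29 = 0  t=2,i=1
  ###.. -> .   bit 28 = 0  t=1,i=4
  ##.## -> #   bit 27 = 1  t=2,i=9
  ##.#. -> .   bit 26 = 0  t=0,i=7
  ##..# -> #   bit 25 = 1  t=4,i=5
  ##... -> .   bit 24 = 0  t=0,i=0
  #.### -> #   bit 23 = 1  t=2,i=10
  #.##. -> .   bit 22 = 0  t=0,i=5
  #.#.# -> .   bit 21 = 0  t=6,i=1
  #.#.. -> .   bit 20 = 0  t=0,i=8
  #..## -> .   bit 19 = 0  t=0,i=10
  #..#. -> #   bit 18 = 1  t=4,i=6
  #...# -> #   bit 17 = 1  t=0,i=1
  #.... -> #   bit 16 = 1  t=1,i=6
  .#### -> .   bit 15 = 0  t=1,i=2
  .###. -> .   bit 14 = 0  t=2,i=7
  .##.# -> .   bit 13 = 0  t=0,i=6
  .##.. -> .   bit 12 = 0  t=0,i=12
  .#.## -> #   bit 11 = 1  t=0,i=4
  .#.#. -> .   bit 10 = 0  t=3,i=5
  .#..# -> #   bit 9 = 1  t=0,i=9
  .#... -> #   bit 8 = 1  t=1,i=10
  ..### -> #   bit 7 = 1  t=1,i=1
  ..##. -> .   bit 6 = 0  t=0,i=11
  ..#.# -> #   bit 5 = 1  t=0,i=3
  ..#.. -> .   bit 4 = 0  t=1,i=9
  ...## -> #   bit 3 = 1  t=1,i=0
  ...#. -> #   bit 2 = 1  t=0,i=2
  ....# -> #   bit 1 = 1  t=1,i=7
  ..... -> .   bit 0 = 0  t=7,i=0
  bits 11001010100001110000101110101110 = 3397847982

3397847982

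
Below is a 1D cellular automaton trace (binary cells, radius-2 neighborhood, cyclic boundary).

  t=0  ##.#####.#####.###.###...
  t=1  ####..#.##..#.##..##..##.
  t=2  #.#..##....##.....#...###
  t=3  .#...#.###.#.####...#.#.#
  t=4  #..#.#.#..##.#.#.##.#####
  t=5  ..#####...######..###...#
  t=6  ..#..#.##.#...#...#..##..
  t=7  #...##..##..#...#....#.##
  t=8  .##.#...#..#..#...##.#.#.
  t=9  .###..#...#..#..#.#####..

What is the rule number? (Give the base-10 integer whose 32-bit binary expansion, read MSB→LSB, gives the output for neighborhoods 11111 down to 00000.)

  nb #####: next=.  (t=0,i=5, bit31=0)
  nb ####.: next=#  (t=0,i=6, bit30=1)
  nb ###.#: next=.  (t=0,i=7, bit29=0)
  nb ###..: next=.  (t=0,i=21, bit28=0)
  nb ##.##: next=#  (t=0,i=2, bit27=1)
  nb ##.#.: next=#  (t=2,i=1, bit26=1)
  nb ##..#: next=.  (t=1,i=4, bit25=0)
  nb ##...: next=#  (t=0,i=22, bit24=1)
  nb #.###: next=#  (t=0,i=3, bit23=1)
  nb #.##.: next=.  (t=1,i=8, bit22=0)
  nb #.#.#: next=#  (t=3,i=11, bit21=1)
  nb #.#..: next=.  (t=2,i=2, bit20=0)
  nb #..##: next=.  (t=1,i=17, bit19=0)
  nb #..#.: next=#  (t=1,i=5, bit18=1)
  nb #...#: next=#  (t=0,i=23, bit17=1)
  nb #....: next=#  (t=2,i=8, bit16=1)
  nb .####: next=.  (t=0,i=4, bit15=0)
  nb .###.: next=.  (t=0,i=16, bit14=0)
  nb .##.#: next=#  (t=0,i=1, bit13=1)
  nb .##..: next=.  (t=1,i=9, bit12=0)
  nb .#.##: next=.  (t=1,i=7, bit11=0)
  nb .#.#.: next=#  (t=3,i=0, bit10=1)
  nb .#..#: next=.  (t=2,i=3, bit9=0)
  nb .#...: next=.  (t=2,i=19, bit8=0)
  nb ..###: next=#  (t=2,i=22, bit7=1)
  nb ..##.: next=#  (t=0,i=0, bit6=1)
  nb ..#.#: next=#  (t=1,i=6, bit5=1)
  nb ..#..: next=.  (t=2,i=18, bit4=0)
  nb ...##: next=.  (t=0,i=24, bit3=0)
  nb ...#.: next=.  (t=2,i=17, bit2=0)
  nb ....#: next=#  (t=2,i=9, bit1=1)
  nb .....: next=#  (t=2,i=15, bit0=1)
  bits 01001101101001110010010011100011 = 1302799587

1302799587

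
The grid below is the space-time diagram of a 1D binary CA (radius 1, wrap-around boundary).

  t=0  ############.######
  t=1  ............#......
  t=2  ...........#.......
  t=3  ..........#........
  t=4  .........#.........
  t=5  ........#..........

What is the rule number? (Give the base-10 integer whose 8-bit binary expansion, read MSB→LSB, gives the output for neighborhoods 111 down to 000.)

  ### -> .   bit 7 = 0  t=0,i=0
  ##. -> .   bit 6 = 0  t=0,i=11
  #.# -> #   bit 5 = 1  t=0,i=12
  #.. -> .   bit 4 = 0  t=1,i=13
  .## -> .   bit 3 = 0  t=0,i=13
  .#. -> .   bit 2 = 0  t=1,i=12
  ..# -> #   bit 1 = 1  t=1,i=11
  ... -> .   bit 0 = 0  t=1,i=0
  bits 00100010 = 34

34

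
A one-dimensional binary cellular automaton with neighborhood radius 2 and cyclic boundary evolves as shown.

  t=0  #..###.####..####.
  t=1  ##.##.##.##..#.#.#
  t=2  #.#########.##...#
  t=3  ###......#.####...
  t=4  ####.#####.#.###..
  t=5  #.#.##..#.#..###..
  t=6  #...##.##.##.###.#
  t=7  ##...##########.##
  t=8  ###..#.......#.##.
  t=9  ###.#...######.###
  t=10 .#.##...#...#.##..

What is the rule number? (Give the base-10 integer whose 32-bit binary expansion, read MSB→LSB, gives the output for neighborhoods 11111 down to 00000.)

1574204071

  #####|.  b31=0 t=2,i=4
  ####.|#  b30=1 t=0,i=9
  ###.#|.  b29=0 t=0,i=5
  ###..|#  b28=1 t=0,i=10
  ##.##|#  b27=1 t=0,i=6
  ##.#.|#  b26=1 t=0,i=17
  ##..#|.  b25=0 t=0,i=11
  ##...|#  b24=1 t=2,i=14
  #.###|#  b23=1 t=0,i=7
  #.##.|#  b22=1 t=1,i=3
  #.#.#|.  b21=0 t=1,i=15
  #.#..|#  b20=1 t=0,i=0
  #..##|.  b19=0 t=0,i=2
  #..#.|#  b18=1 t=1,i=12
  #...#|.  b17=0 t=2,i=15
  #....|.  b16=0 t=3,i=4
  .####|.  b15=0 t=0,i=8
  .###.|#  b14=1 t=0,i=4
  .##.#|#  b13=1 t=1,i=4
  .##..|#  b12=1 t=1,i=10
  .#.##|.  b11=0 t=1,i=16
  .#.#.|.  b10=0 t=1,i=14
  .#..#|#  b9=1 t=0,i=1
  .#...|.  b8=0 t=8,i=6
  ..###|#  b7=1 t=0,i=3
  ..##.|.  b6=0 t=2,i=17
  ..#.#|#  b5=1 t=1,i=13
  ..#..|.  b4=0 t=8,i=5
  ...##|.  b3=0 t=2,i=16
  ...#.|#  b2=1 t=3,i=8
  ....#|#  b1=1 t=3,i=7
  .....|#  b0=1 t=3,i=5
  bits 01011101110101000111001010100111 = 1574204071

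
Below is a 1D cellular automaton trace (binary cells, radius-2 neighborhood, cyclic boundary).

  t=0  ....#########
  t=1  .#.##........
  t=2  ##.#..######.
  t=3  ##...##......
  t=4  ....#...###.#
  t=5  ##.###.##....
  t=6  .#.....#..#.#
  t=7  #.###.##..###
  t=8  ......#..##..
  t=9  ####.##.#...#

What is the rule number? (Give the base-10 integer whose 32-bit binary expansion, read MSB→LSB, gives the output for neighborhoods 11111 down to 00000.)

6890941

  ##### -> .   bit 31 = 0  t=0,i=6
  ####. -> .   bit 30 = 0  t=0,i=11
  ###.# -> .   bit 29 = 0  t=2,i=11
  ###.. -> .   bit 28 = 0  t=0,i=12
  ##.## -> .   bit 27 = 0  t=2,i=12
  ##.#. -> .   bit 26 = 0  t=2,i=2
  ##..# -> .   bit 25 = 0  t=7,i=8
  ##... -> .   bit 24 = 0  t=0,i=0
  #.### -> .   bit 23 = 0  t=5,i=3
  #.##. -> #   bit 22 = 1  t=1,i=3
  #.#.# -> #   bit 21 = 1  t=6,i=12
  #.#.. -> .   bit 20 = 0  t=2,i=3
  #..## -> #   bit 19 = 1  t=2,i=5
  #..#. -> .   bit 18 = 0  t=6,i=9
  #...# -> .   bit 17 = 0  t=3,i=3
  #.... -> #   bit 16 = 1  t=0,i=1
  .#### -> .   bit 15 = 0  t=0,i=5
  .###. -> .   bit 14 = 0  t=4,i=9
  .##.# -> #   bit 13 = 1  t=2,i=1
  .##.. -> .   bit 12 = 0  t=1,i=4
  .#.## -> .   bit 11 = 0  t=1,i=2
  .#.#. -> #   bit 10 = 1  t=6,i=0
  .#..# -> .   bit 9 = 0  t=2,i=4
  .#... -> #   bit 8 = 1  t=4,i=0
  ..### -> #   bit 7 = 1  t=0,i=4
  ..##. -> .   bit 6 = 0  t=3,i=0
  ..#.# -> #   bit 5 = 1  t=1,i=1
  ..#.. -> #   bit 4 = 1  t=4,i=4
  ...## -> #   bit 3 = 1  t=0,i=3
  ...#. -> #   bit 2 = 1  t=1,i=0
  ....# -> .   bit 1 = 0  t=0,i=2
  ..... -> #   bit 0 = 1  t=1,i=7
  bits 00000000011010010010010110111101 = 6890941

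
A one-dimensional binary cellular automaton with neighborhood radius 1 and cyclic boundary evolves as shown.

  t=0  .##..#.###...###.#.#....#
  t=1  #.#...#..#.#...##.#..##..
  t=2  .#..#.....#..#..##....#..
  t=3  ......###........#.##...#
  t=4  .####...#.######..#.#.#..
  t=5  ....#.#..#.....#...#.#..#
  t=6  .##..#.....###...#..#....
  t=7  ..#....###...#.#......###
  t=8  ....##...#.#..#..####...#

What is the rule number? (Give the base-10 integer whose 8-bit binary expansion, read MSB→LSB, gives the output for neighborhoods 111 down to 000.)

  [7] ### => .  t=0,i=8
  [6] ##. => #  t=0,i=2
  [5] #.# => #  t=0,i=0
  [4] #.. => .  t=0,i=3
  [3] .## => .  t=0,i=1
  [2] .#. => .  t=0,i=5
  [1] ..# => .  t=0,i=4
  [0] ... => #  t=0,i=11
  bits 01100001 = 97

97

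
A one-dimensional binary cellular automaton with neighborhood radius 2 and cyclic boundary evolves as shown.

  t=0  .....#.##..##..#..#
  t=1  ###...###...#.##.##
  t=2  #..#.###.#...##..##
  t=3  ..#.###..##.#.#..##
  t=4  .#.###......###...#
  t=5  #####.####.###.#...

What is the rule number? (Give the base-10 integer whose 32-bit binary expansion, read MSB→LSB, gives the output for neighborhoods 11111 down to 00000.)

2180373913

  [31] ##### => #  t=1,i=0
  [30] ####. => .  t=1,i=1
  [29] ###.# => .  t=2,i=7
  [28] ###.. => .  t=1,i=2
  [27] ##.## => .  t=1,i=16
  [26] ##.#. => .  t=2,i=8
  [25] ##..# => .  t=0,i=9
  [24] ##... => #  t=1,i=3
  [23] #.### => #  t=1,i=17
  [22] #.##. => #  t=0,i=7
  [21] #.#.# => #  t=3,i=12
  [20] #.#.. => #  t=2,i=9
  [19] #..## => .  t=0,i=10
  [18] #..#. => #  t=0,i=14
  [17] #...# => .  t=1,i=4
  [16] #.... => #  t=0,i=1
  [15] .#### => #  t=1,i=18
  [14] .###. => #  t=1,i=7
  [13] .##.# => .  t=1,i=15
  [12] .##.. => #  t=0,i=8
  [11] .#.## => #  t=0,i=6
  [10] .#.#. => #  t=3,i=13
  [9] .#..# => .  t=0,i=16
  [8] .#... => #  t=0,i=0
  [7] ..### => #  t=1,i=6
  [6] ..##. => .  t=0,i=11
  [5] ..#.# => .  t=0,i=5
  [4] ..#.. => #  t=0,i=15
  [3] ...## => #  t=1,i=5
  [2] ...#. => .  t=0,i=4
  [1] ....# => .  t=0,i=3
  [0] ..... => #  t=0,i=2
  bits 10000001111101011101110110011001 = 2180373913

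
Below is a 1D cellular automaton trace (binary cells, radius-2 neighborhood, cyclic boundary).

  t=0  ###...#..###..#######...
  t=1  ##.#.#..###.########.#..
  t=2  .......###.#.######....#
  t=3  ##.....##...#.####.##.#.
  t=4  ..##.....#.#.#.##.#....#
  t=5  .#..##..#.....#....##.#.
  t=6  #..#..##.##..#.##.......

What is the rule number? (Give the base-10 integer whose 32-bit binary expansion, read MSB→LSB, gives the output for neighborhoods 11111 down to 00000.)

3406678404

  [31] ##### => #  t=0,i=16
  [30] ####. => #  t=0,i=19
  [29] ###.# => .  t=1,i=10
  [28] ###.. => .  t=0,i=2
  [27] ##.## => #  t=1,i=11
  [26] ##.#. => .  t=1,i=2
  [25] ##..# => #  t=0,i=12
  [24] ##... => #  t=0,i=3
  [23] #.### => .  t=1,i=12
  [22] #.##. => .  t=3,i=0
  [21] #.#.# => .  t=1,i=3
  [20] #.#.. => .  t=1,i=5
  [19] #..## => #  t=0,i=8
  [18] #..#. => #  t=5,i=0
  [17] #...# => .  t=0,i=4
  [16] #.... => #  t=2,i=1
  [15] .#### => #  t=0,i=15
  [14] .###. => #  t=0,i=1
  [13] .##.# => .  t=1,i=1
  [12] .##.. => .  t=3,i=1
  [11] .#.## => #  t=2,i=12
  [10] .#.#. => .  t=1,i=4
  [9] .#..# => .  t=0,i=7
  [8] .#... => #  t=2,i=0
  [7] ..### => #  t=0,i=0
  [6] ..##. => .  t=1,i=0
  [5] ..#.# => .  t=3,i=12
  [4] ..#.. => .  t=0,i=6
  [3] ...## => .  t=0,i=23
  [2] ...#. => #  t=0,i=5
  [1] ....# => .  t=2,i=5
  [0] ..... => .  t=2,i=2
  bits 11001011000011011100100110000100 = 3406678404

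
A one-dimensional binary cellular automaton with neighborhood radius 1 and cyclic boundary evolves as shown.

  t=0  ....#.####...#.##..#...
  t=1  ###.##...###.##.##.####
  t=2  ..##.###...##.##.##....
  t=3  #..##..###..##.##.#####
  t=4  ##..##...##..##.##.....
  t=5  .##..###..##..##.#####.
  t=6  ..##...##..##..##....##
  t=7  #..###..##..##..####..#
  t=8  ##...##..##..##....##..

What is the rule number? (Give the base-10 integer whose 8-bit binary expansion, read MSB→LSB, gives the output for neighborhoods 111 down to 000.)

  [7] ### => .  t=0,i=7
  [6] ##. => #  t=0,i=9
  [5] #.# => #  t=0,i=5
  [4] #.. => #  t=0,i=10
  [3] .## => .  t=0,i=6
  [2] .#. => #  t=0,i=4
  [1] ..# => .  t=0,i=3
  [0] ... => #  t=0,i=0
  bits 01110101 = 117

117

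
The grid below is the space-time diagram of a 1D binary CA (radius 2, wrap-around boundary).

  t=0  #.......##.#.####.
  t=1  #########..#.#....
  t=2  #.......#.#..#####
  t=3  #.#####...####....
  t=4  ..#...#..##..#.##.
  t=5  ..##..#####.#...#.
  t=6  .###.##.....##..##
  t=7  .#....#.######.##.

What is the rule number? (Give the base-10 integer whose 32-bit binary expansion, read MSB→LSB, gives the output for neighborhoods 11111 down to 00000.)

280826843

  nb #####: next=.  (t=1,i=2, bit31=0)
  nb ####.: next=.  (t=0,i=15, bit30=0)
  nb ###.#: next=.  (t=0,i=16, bit29=0)
  nb ###..: next=#  (t=1,i=8, bit28=1)
  nb ##.##: next=.  (t=6,i=0, bit27=0)
  nb ##.#.: next=.  (t=0,i=10, bit26=0)
  nb ##..#: next=.  (t=1,i=9, bit25=0)
  nb ##...: next=.  (t=2,i=1, bit24=0)
  nb #.###: next=#  (t=0,i=13, bit23=1)
  nb #.##.: next=.  (t=4,i=15, bit22=0)
  nb #.#.#: next=#  (t=0,i=11, bit21=1)
  nb #.#..: next=#  (t=0,i=0, bit20=1)
  nb #..##: next=#  (t=2,i=12, bit19=1)
  nb #..#.: next=#  (t=1,i=10, bit18=1)
  nb #...#: next=.  (t=3,i=8, bit17=0)
  nb #....: next=#  (t=0,i=2, bit16=1)
  nb .####: next=.  (t=0,i=14, bit15=0)
  nb .###.: next=.  (t=6,i=2, bit14=0)
  nb .##.#: next=.  (t=0,i=9, bit13=0)
  nb .##..: next=#  (t=4,i=10, bit12=1)
  nb .#.##: next=.  (t=0,i=12, bit11=0)
  nb .#.#.: next=.  (t=1,i=12, bit10=0)
  nb .#..#: next=#  (t=2,i=11, bit9=1)
  nb .#...: next=#  (t=0,i=1, bit8=1)
  nb ..###: next=#  (t=1,i=0, bit7=1)
  nb ..##.: next=#  (t=0,i=8, bit6=1)
  nb ..#.#: next=.  (t=1,i=11, bit5=0)
  nb ..#..: next=#  (t=4,i=2, bit4=1)
  nb ...##: next=#  (t=0,i=7, bit3=1)
  nb ...#.: next=.  (t=2,i=7, bit2=0)
  nb ....#: next=#  (t=0,i=6, bit1=1)
  nb .....: next=#  (t=0,i=3, bit0=1)
  bits 00010000101111010001001111011011 = 280826843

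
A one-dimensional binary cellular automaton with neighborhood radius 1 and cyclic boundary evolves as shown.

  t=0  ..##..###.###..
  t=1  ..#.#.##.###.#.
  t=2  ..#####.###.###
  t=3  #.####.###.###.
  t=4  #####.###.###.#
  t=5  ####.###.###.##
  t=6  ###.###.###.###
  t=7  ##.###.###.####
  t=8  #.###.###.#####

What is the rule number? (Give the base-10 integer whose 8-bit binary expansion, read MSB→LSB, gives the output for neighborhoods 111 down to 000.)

188

  ###|#  b7=1 t=0,i=7
  ##.|.  b6=0 t=0,i=3
  #.#|#  b5=1 t=0,i=9
  #..|#  b4=1 t=0,i=4
  .##|#  b3=1 t=0,i=2
  .#.|#  b2=1 t=1,i=2
  ..#|.  b1=0 t=0,i=1
  ...|.  b0=0 t=0,i=0
  bits 10111100 = 188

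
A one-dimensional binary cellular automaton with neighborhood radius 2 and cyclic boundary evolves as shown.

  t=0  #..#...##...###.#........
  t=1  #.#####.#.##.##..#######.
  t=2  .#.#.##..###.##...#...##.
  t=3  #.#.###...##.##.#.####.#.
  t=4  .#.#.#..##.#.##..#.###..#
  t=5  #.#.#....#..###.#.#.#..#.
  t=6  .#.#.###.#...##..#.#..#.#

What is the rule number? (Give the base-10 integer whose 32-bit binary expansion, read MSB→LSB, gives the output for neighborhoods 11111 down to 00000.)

  [31] ##### => .  t=1,i=4
  [30] ####. => #  t=1,i=5
  [29] ###.# => #  t=0,i=14
  [28] ###.. => .  t=3,i=6
  [27] ##.## => .  t=1,i=12
  [26] ##.#. => .  t=0,i=15
  [25] ##..# => .  t=1,i=15
  [24] ##... => .  t=0,i=9
  [23] #.### => .  t=1,i=2
  [22] #.##. => #  t=1,i=10
  [21] #.#.# => .  t=1,i=0
  [20] #.#.. => .  t=0,i=16
  [19] #..## => .  t=1,i=16
  [18] #..#. => #  t=0,i=2
  [17] #...# => #  t=0,i=5
  [16] #.... => #  t=0,i=18
  [15] .#### => #  t=1,i=3
  [14] .###. => #  t=0,i=13
  [13] .##.# => #  t=1,i=11
  [12] .##.. => #  t=0,i=8
  [11] .#.## => #  t=1,i=1
  [10] .#.#. => #  t=2,i=2
  [9] .#..# => .  t=0,i=1
  [8] .#... => #  t=0,i=4
  [7] ..### => .  t=0,i=12
  [6] ..##. => .  t=0,i=7
  [5] ..#.# => .  t=2,i=1
  [4] ..#.. => #  t=0,i=0
  [3] ...## => #  t=0,i=6
  [2] ...#. => .  t=0,i=24
  [1] ....# => #  t=0,i=23
  [0] ..... => #  t=0,i=19
  bits 01100000010001111111110100011011 = 1615330587

1615330587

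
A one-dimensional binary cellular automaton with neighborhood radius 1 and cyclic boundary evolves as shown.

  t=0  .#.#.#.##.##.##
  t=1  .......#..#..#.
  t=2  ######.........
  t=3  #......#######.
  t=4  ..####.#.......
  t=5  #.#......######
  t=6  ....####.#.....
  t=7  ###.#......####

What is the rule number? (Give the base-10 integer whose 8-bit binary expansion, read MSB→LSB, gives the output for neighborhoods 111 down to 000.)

9

  ### -> .   bit 7 = 0  t=2,i=1
  ##. -> .   bit 6 = 0  t=0,i=8
  #.# -> .   bit 5 = 0  t=0,i=0
  #.. -> .   bit 4 = 0  t=1,i=8
  .## -> #   bit 3 = 1  t=0,i=7
  .#. -> .   bit 2 = 0  t=0,i=1
  ..# -> .   bit 1 = 0  t=1,i=6
  ... -> #   bit 0 = 1  t=1,i=0
  bits 00001001 = 9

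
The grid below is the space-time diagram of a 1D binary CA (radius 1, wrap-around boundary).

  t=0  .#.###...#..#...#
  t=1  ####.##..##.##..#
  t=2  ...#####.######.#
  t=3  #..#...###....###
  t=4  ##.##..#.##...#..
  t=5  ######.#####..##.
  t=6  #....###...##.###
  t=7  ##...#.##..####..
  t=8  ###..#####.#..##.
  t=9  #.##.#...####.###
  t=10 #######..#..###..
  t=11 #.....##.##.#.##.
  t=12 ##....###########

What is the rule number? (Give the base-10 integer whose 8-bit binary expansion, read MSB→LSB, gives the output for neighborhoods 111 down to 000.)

124

  ### -> .   bit 7 = 0  t=0,i=4
  ##. -> #   bit 6 = 1  t=0,i=5
  #.# -> #   bit 5 = 1  t=0,i=0
  #.. -> #   bit 4 = 1  t=0,i=6
  .## -> #   bit 3 = 1  t=0,i=3
  .#. -> #   bit 2 = 1  t=0,i=1
  ..# -> .   bit 1 = 0  t=0,i=8
  ... -> .   bit 0 = 0  t=0,i=7
  bits 01111100 = 124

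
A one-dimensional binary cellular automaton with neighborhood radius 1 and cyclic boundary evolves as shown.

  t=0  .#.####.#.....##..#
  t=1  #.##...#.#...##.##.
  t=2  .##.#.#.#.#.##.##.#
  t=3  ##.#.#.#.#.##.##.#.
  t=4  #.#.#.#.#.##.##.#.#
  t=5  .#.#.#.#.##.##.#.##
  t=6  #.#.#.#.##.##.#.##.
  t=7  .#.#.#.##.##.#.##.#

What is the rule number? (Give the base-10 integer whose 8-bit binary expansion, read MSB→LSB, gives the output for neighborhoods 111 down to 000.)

  nb ###: next=.  (t=0,i=4, bit7=0)
  nb ##.: next=.  (t=0,i=6, bit6=0)
  nb #.#: next=#  (t=0,i=0, bit5=1)
  nb #..: next=#  (t=0,i=9, bit4=1)
  nb .##: next=#  (t=0,i=3, bit3=1)
  nb .#.: next=.  (t=0,i=1, bit2=0)
  nb ..#: next=#  (t=0,i=13, bit1=1)
  nb ...: next=.  (t=0,i=10, bit0=0)
  bits 00111010 = 58

58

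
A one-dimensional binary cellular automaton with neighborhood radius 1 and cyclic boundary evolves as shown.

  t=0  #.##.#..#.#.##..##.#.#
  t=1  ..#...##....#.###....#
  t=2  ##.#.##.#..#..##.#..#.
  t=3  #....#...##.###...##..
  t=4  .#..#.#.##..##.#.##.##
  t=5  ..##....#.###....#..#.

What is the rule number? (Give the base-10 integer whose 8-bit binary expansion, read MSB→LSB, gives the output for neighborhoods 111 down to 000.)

154

  [7] ### => #  t=1,i=15
  [6] ##. => .  t=0,i=0
  [5] #.# => .  t=0,i=1
  [4] #.. => #  t=0,i=6
  [3] .## => #  t=0,i=2
  [2] .#. => .  t=0,i=5
  [1] ..# => #  t=0,i=7
  [0] ... => .  t=1,i=4
  bits 10011010 = 154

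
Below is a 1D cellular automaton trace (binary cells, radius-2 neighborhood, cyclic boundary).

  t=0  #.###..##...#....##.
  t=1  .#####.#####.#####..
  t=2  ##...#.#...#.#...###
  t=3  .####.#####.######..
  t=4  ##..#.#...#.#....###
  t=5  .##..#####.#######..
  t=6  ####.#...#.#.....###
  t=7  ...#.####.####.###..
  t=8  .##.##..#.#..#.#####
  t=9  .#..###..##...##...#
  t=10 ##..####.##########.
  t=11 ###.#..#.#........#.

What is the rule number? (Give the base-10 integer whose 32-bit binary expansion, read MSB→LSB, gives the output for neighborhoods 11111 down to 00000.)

  nb #####: next=.  (t=1,i=3, bit31=0)
  nb ####.: next=.  (t=1,i=4, bit30=0)
  nb ###.#: next=#  (t=1,i=5, bit29=1)
  nb ###..: next=#  (t=0,i=4, bit28=1)
  nb ##.##: next=.  (t=1,i=6, bit27=0)
  nb ##.#.: next=.  (t=0,i=19, bit26=0)
  nb ##..#: next=#  (t=0,i=5, bit25=1)
  nb ##...: next=#  (t=0,i=9, bit24=1)
  nb #.###: next=#  (t=0,i=2, bit23=1)
  nb #.##.: next=#  (t=8,i=1, bit22=1)
  nb #.#.#: next=.  (t=0,i=0, bit21=0)
  nb #.#..: next=#  (t=2,i=7, bit20=1)
  nb #..##: next=.  (t=0,i=6, bit19=0)
  nb #..#.: next=.  (t=4,i=3, bit18=0)
  nb #...#: next=#  (t=0,i=10, bit17=1)
  nb #....: next=#  (t=0,i=14, bit16=1)
  nb .####: next=.  (t=1,i=2, bit15=0)
  nb .###.: next=#  (t=0,i=3, bit14=1)
  nb .##.#: next=.  (t=0,i=18, bit13=0)
  nb .##..: next=#  (t=0,i=8, bit12=1)
  nb .#.##: next=#  (t=0,i=1, bit11=1)
  nb .#.#.: next=#  (t=2,i=6, bit10=1)
  nb .#..#: next=.  (t=8,i=11, bit9=0)
  nb .#...: next=#  (t=0,i=13, bit8=1)
  nb ..###: next=#  (t=1,i=1, bit7=1)
  nb ..##.: next=#  (t=0,i=7, bit6=1)
  nb ..#.#: next=.  (t=2,i=5, bit5=0)
  nb ..#..: next=.  (t=0,i=12, bit4=0)
  nb ...##: next=#  (t=0,i=16, bit3=1)
  nb ...#.: next=#  (t=0,i=11, bit2=1)
  nb ....#: next=#  (t=0,i=15, bit1=1)
  nb .....: next=.  (t=6,i=14, bit0=0)
  bits 00110011110100110101110111001110 = 869490126

869490126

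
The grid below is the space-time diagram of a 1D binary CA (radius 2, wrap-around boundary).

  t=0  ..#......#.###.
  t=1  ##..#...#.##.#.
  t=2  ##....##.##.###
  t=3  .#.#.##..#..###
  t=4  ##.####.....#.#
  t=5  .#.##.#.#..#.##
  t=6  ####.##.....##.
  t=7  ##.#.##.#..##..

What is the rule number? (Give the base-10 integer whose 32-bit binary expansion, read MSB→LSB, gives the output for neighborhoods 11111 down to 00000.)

  #####|#  b31=1 t=2,i=14
  ####.|.  b30=0 t=2,i=0
  ###.#|#  b29=1 t=3,i=14
  ###..|#  b28=1 t=0,i=13
  ##.##|.  b27=0 t=2,i=8
  ##.#.|#  b26=1 t=1,i=12
  ##..#|.  b25=0 t=1,i=2
  ##...|.  b24=0 t=0,i=14
  #.###|#  b23=1 t=0,i=11
  #.##.|#  b22=1 t=1,i=0
  #.#.#|#  b21=1 t=1,i=13
  #.#..|.  b20=0 t=5,i=8
  #..##|.  b19=0 t=3,i=11
  #..#.|.  b18=0 t=1,i=3
  #...#|#  b17=1 t=0,i=0
  #....|#  b16=1 t=0,i=4
  .####|#  b15=1 t=2,i=13
  .###.|.  b14=0 t=0,i=12
  .##.#|.  b13=0 t=1,i=11
  .##..|#  b12=1 t=1,i=1
  .#.##|#  b11=1 t=0,i=10
  .#.#.|.  b10=0 t=3,i=2
  .#..#|.  b9=0 t=3,i=10
  .#...|.  b8=0 t=0,i=3
  ..###|#  b7=1 t=3,i=12
  ..##.|#  b6=1 t=2,i=6
  ..#.#|.  b5=0 t=0,i=9
  ..#..|.  b4=0 t=0,i=2
  ...##|#  b3=1 t=2,i=5
  ...#.|#  b2=1 t=0,i=1
  ....#|.  b1=0 t=0,i=7
  .....|.  b0=0 t=0,i=5
  bits 10110100111000111001100011001100 = 3034814668

3034814668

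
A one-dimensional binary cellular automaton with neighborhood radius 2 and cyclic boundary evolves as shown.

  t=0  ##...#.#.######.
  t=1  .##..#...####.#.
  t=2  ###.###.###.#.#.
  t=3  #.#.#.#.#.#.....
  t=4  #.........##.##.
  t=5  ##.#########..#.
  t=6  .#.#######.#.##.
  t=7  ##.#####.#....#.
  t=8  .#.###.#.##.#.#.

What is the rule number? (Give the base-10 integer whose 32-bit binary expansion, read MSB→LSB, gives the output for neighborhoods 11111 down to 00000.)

2979836411

  nb #####: next=#  (t=0,i=11, bit31=1)
  nb ####.: next=.  (t=0,i=13, bit30=0)
  nb ###.#: next=#  (t=0,i=14, bit29=1)
  nb ###..: next=#  (t=5,i=11, bit28=1)
  nb ##.##: next=.  (t=0,i=15, bit27=0)
  nb ##.#.: next=.  (t=1,i=13, bit26=0)
  nb ##..#: next=.  (t=1,i=3, bit25=0)
  nb ##...: next=#  (t=0,i=2, bit24=1)
  nb #.###: next=#  (t=0,i=9, bit23=1)
  nb #.##.: next=.  (t=0,i=0, bit22=0)
  nb #.#.#: next=.  (t=0,i=7, bit21=0)
  nb #.#..: next=#  (t=1,i=14, bit20=1)
  nb #..##: next=#  (t=1,i=0, bit19=1)
  nb #..#.: next=#  (t=1,i=4, bit18=1)
  nb #...#: next=.  (t=0,i=3, bit17=0)
  nb #....: next=.  (t=3,i=12, bit16=0)
  nb .####: next=#  (t=0,i=10, bit15=1)
  nb .###.: next=.  (t=2,i=1, bit14=0)
  nb .##.#: next=#  (t=4,i=11, bit13=1)
  nb .##..: next=#  (t=0,i=1, bit12=1)
  nb .#.##: next=.  (t=0,i=8, bit11=0)
  nb .#.#.: next=.  (t=0,i=6, bit10=0)
  nb .#..#: next=.  (t=1,i=15, bit9=0)
  nb .#...: next=#  (t=1,i=6, bit8=1)
  nb ..###: next=#  (t=1,i=9, bit7=1)
  nb ..##.: next=#  (t=1,i=1, bit6=1)
  nb ..#.#: next=#  (t=0,i=5, bit5=1)
  nb ..#..: next=#  (t=1,i=5, bit4=1)
  nb ...##: next=#  (t=1,i=8, bit3=1)
  nb ...#.: next=.  (t=0,i=4, bit2=0)
  nb ....#: next=#  (t=3,i=14, bit1=1)
  nb .....: next=#  (t=3,i=13, bit0=1)
  bits 10110001100111001011000111111011 = 2979836411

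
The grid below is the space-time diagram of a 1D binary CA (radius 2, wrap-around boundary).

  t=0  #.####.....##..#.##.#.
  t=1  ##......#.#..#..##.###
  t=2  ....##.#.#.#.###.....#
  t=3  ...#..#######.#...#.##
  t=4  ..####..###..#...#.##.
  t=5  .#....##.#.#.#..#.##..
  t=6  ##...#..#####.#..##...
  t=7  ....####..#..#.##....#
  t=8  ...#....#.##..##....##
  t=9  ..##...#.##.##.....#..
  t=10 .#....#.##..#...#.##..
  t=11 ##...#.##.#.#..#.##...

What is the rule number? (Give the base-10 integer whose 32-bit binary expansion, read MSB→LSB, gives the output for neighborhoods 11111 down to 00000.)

  [31] ##### => #  t=1,i=21
  [30] ####. => .  t=0,i=4
  [29] ###.# => .  t=3,i=12
  [28] ###.. => .  t=0,i=5
  [27] ##.## => .  t=1,i=18
  [26] ##.#. => #  t=0,i=19
  [25] ##..# => #  t=0,i=13
  [24] ##... => .  t=0,i=6
  [23] #.### => .  t=0,i=2
  [22] #.##. => #  t=0,i=17
  [21] #.#.# => #  t=0,i=0
  [20] #.#.. => .  t=1,i=10
  [19] #..## => #  t=1,i=15
  [18] #..#. => .  t=0,i=14
  [17] #...# => .  t=3,i=1
  [16] #.... => .  t=0,i=7
  [15] .#### => .  t=0,i=3
  [14] .###. => #  t=2,i=14
  [13] .##.# => .  t=0,i=18
  [12] .##.. => .  t=0,i=12
  [11] .#.## => #  t=0,i=1
  [10] .#.#. => #  t=0,i=21
  [9] .#..# => #  t=1,i=11
  [8] .#... => .  t=2,i=0
  [7] ..### => .  t=3,i=6
  [6] ..##. => .  t=0,i=11
  [5] ..#.# => .  t=0,i=15
  [4] ..#.. => #  t=1,i=13
  [3] ...## => #  t=0,i=10
  [2] ...#. => #  t=1,i=7
  [1] ....# => .  t=0,i=9
  [0] ..... => #  t=0,i=8
  bits 10000110011010000100111000011101 = 2254982685

2254982685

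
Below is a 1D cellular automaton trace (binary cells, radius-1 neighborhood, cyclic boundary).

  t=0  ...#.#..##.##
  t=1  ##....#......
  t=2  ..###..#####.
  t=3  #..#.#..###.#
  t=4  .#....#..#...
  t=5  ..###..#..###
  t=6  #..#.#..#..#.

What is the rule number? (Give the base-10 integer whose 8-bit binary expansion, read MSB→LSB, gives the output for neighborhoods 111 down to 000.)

  [7] ### => #  t=2,i=3
  [6] ##. => .  t=0,i=9
  [5] #.# => .  t=0,i=4
  [4] #.. => #  t=0,i=0
  [3] .## => .  t=0,i=8
  [2] .#. => .  t=0,i=3
  [1] ..# => .  t=0,i=2
  [0] ... => #  t=0,i=1
  bits 10010001 = 145

145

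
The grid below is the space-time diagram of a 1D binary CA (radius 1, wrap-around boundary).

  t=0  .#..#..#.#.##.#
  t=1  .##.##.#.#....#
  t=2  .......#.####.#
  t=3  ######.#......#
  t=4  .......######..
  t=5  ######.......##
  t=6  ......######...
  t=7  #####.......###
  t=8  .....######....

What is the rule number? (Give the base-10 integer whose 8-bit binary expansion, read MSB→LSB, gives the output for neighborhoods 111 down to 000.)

21

  nb ###: next=.  (t=2,i=10, bit7=0)
  nb ##.: next=.  (t=0,i=12, bit6=0)
  nb #.#: next=.  (t=0,i=0, bit5=0)
  nb #..: next=#  (t=0,i=2, bit4=1)
  nb .##: next=.  (t=0,i=11, bit3=0)
  nb .#.: next=#  (t=0,i=1, bit2=1)
  nb ..#: next=.  (t=0,i=3, bit1=0)
  nb ...: next=#  (t=1,i=11, bit0=1)
  bits 00010101 = 21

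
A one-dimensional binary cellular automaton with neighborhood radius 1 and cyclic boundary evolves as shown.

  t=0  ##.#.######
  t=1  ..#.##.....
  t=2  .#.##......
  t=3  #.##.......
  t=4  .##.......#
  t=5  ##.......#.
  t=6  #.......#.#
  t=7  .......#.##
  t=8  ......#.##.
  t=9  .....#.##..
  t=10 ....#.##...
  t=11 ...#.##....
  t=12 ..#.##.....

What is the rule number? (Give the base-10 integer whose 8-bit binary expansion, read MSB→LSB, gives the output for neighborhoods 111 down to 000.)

42

  ###|.  b7=0 t=0,i=0
  ##.|.  b6=0 t=0,i=1
  #.#|#  b5=1 t=0,i=2
  #..|.  b4=0 t=1,i=6
  .##|#  b3=1 t=0,i=5
  .#.|.  b2=0 t=0,i=3
  ..#|#  b1=1 t=1,i=1
  ...|.  b0=0 t=1,i=0
  bits 00101010 = 42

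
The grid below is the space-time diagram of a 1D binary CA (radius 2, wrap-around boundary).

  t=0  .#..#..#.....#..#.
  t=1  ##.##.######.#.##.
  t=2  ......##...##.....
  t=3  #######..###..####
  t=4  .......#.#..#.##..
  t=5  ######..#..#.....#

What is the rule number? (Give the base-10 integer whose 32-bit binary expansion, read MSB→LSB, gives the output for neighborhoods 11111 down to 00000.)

646415835

  ##### -> .   bit 31 = 0  t=1,i=8
  ####. -> .   bit 30 = 0  t=1,i=10
  ###.# -> #   bit 29 = 1  t=1,i=11
  ###.. -> .   bit 28 = 0  t=3,i=6
  ##.## -> .   bit 27 = 0  t=1,i=2
  ##.#. -> #   bit 26 = 1  t=1,i=12
  ##..# -> #   bit 25 = 1  t=3,i=7
  ##... -> .   bit 24 = 0  t=2,i=8
  #.### -> #   bit 23 = 1  t=1,i=6
  #.##. -> .   bit 22 = 0  t=1,i=0
  #.#.# -> .   bit 21 = 0  t=1,i=13
  #.#.. -> .   bit 20 = 0  t=4,i=9
  #..## -> .   bit 19 = 0  t=3,i=8
  #..#. -> #   bit 18 = 1  t=0,i=0
  #...# -> #   bit 17 = 1  t=2,i=9
  #.... -> #   bit 16 = 1  t=0,i=9
  .#### -> #   bit 15 = 1  t=1,i=7
  .###. -> .   bit 14 = 0  t=3,i=10
  .##.# -> .   bit 13 = 0  t=1,i=1
  .##.. -> .   bit 12 = 0  t=2,i=7
  .#.## -> .   bit 11 = 0  t=1,i=14
  .#.#. -> #   bit 10 = 1  t=4,i=8
  .#..# -> .   bit 9 = 0  t=0,i=2
  .#... -> #   bit 8 = 1  t=0,i=8
  ..### -> #   bit 7 = 1  t=3,i=9
  ..##. -> #   bit 6 = 1  t=2,i=6
  ..#.# -> .   bit 5 = 0  t=4,i=7
  ..#.. -> #   bit 4 = 1  t=0,i=1
  ...## -> #   bit 3 = 1  t=2,i=5
  ...#. -> .   bit 2 = 0  t=0,i=12
  ....# -> #   bit 1 = 1  t=0,i=11
  ..... -> #   bit 0 = 1  t=0,i=10
  bits 00100110100001111000010111011011 = 646415835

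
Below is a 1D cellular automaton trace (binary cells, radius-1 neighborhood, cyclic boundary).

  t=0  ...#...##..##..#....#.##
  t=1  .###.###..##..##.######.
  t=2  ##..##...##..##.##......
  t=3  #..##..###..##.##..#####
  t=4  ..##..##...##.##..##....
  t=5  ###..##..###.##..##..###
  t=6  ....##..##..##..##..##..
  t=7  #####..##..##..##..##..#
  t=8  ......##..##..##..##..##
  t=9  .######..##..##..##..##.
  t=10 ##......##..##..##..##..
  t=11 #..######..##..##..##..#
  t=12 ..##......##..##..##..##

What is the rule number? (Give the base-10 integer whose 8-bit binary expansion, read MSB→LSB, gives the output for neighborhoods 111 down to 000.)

47

  [7] ### => .  t=1,i=2
  [6] ##. => .  t=0,i=8
  [5] #.# => #  t=0,i=21
  [4] #.. => .  t=0,i=0
  [3] .## => #  t=0,i=7
  [2] .#. => #  t=0,i=3
  [1] ..# => #  t=0,i=2
  [0] ... => #  t=0,i=1
  bits 00101111 = 47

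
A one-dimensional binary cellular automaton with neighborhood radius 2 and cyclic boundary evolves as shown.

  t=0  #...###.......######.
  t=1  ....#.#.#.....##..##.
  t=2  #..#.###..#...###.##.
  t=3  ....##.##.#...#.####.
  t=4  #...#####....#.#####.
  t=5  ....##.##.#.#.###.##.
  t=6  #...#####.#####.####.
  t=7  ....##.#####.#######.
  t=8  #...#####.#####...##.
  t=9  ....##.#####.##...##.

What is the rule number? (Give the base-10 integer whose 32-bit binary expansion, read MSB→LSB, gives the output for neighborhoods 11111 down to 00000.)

  ##### -> .   bit 31 = 0  t=0,i=16
  ####. -> #   bit 30 = 1  t=0,i=18
  ###.# -> #   bit 29 = 1  t=0,i=19
  ###.. -> #   bit 28 = 1  t=0,i=6
  ##.## -> #   bit 27 = 1  t=2,i=17
  ##.#. -> .   bit 26 = 0  t=0,i=20
  ##..# -> #   bit 25 = 1  t=1,i=16
  ##... -> .   bit 24 = 0  t=0,i=7
  #.### -> #   bit 23 = 1  t=2,i=5
  #.##. -> #   bit 22 = 1  t=2,i=18
  #.#.# -> #   bit 21 = 1  t=1,i=6
  #.#.. -> .   bit 20 = 0  t=0,i=0
  #..## -> .   bit 19 = 0  t=1,i=17
  #..#. -> .   bit 18 = 0  t=2,i=2
  #...# -> .   bit 17 = 0  t=0,i=2
  #.... -> #   bit 16 = 1  t=0,i=8
  .#### -> #   bit 15 = 1  t=0,i=15
  .###. -> .   bit 14 = 0  t=0,i=5
  .##.# -> #   bit 13 = 1  t=2,i=19
  .##.. -> #   bit 12 = 1  t=1,i=15
  .#.## -> #   bit 11 = 1  t=2,i=4
  .#.#. -> #   bit 10 = 1  t=1,i=5
  .#..# -> .   bit 9 = 0  t=2,i=1
  .#... -> .   bit 8 = 0  t=0,i=1
  ..### -> #   bit 7 = 1  t=0,i=4
  ..##. -> #   bit 6 = 1  t=1,i=14
  ..#.# -> .   bit 5 = 0  t=1,i=4
  ..#.. -> #   bit 4 = 1  t=2,i=10
  ...## -> .   bit 3 = 0  t=0,i=3
  ...#. -> #   bit 2 = 1  t=1,i=3
  ....# -> .   bit 1 = 0  t=0,i=12
  ..... -> .   bit 0 = 0  t=0,i=9
  bits 01111010111000011011110011010100 = 2061614292

2061614292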